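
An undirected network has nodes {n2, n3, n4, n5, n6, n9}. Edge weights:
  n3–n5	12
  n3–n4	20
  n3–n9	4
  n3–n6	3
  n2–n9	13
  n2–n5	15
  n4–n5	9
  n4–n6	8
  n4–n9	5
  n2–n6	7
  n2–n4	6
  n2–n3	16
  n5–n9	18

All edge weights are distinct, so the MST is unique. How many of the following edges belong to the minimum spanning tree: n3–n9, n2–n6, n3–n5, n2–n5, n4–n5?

2

Kruskal: consider edges lightest-first.
n3–n6 (3): add — endpoints in different components.
n3–n9 (4): add — endpoints in different components.
n4–n9 (5): add — endpoints in different components.
n2–n4 (6): add — endpoints in different components.
n2–n6 (7): skip — n2 and n6 already connected.
n4–n6 (8): skip — n4 and n6 already connected.
n4–n5 (9): add — endpoints in different components.
MST edge set: {n3–n6, n3–n9, n4–n9, n2–n4, n4–n5}.
Of the listed edges, {n3–n9, n4–n5} are in the MST → 2.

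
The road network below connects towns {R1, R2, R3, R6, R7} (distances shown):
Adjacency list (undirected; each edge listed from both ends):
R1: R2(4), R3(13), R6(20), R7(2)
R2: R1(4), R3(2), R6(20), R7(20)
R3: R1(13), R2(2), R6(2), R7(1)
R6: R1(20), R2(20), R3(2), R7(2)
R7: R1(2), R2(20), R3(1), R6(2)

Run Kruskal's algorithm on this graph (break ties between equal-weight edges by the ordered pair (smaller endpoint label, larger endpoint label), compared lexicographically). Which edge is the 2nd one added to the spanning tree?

Sort edges by weight, then run Kruskal:
R3—R7 (1): add — endpoints in different components.
R1—R7 (2): add — endpoints in different components.
R2—R3 (2): add — endpoints in different components.
R3—R6 (2): add — endpoints in different components.
The 2nd edge added is R1—R7.

R1-R7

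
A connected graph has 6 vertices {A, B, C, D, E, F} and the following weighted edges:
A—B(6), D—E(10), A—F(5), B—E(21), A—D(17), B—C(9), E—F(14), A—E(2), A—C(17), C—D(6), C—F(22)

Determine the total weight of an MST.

Sort edges by weight, then run Kruskal:
A—E (2): add. Components now {A,E} {B} {C} {D} {F}
A—F (5): add. Components now {A,E,F} {B} {C} {D}
A—B (6): add. Components now {A,B,E,F} {C} {D}
C—D (6): add. Components now {A,B,E,F} {C,D}
B—C (9): add. Components now {A,B,C,D,E,F}
MST edges: A—E, A—F, A—B, C—D, B—C; total weight 2+5+6+6+9 = 28.

28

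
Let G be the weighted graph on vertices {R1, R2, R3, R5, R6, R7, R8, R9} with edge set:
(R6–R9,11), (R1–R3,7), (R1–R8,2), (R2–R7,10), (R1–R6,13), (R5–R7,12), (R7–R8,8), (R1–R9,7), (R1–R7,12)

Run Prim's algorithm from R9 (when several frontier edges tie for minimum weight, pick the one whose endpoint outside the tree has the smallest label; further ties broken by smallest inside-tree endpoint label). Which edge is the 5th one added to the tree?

Grow the tree from R9 using Prim:
Step 1: frontier [R1–R9 7, R6–R9 11] → take R1–R9 (7); add R1.
Step 2: frontier [R1–R8 2, R1–R3 7, R1–R7 12, R1–R6 13, R6–R9 11] → take R1–R8 (2); add R8.
Step 3: frontier [R1–R3 7, R1–R7 12, R1–R6 13, R7–R8 8, R6–R9 11] → take R1–R3 (7); add R3.
Step 4: frontier [R1–R7 12, R1–R6 13, R7–R8 8, R6–R9 11] → take R7–R8 (8); add R7.
Step 5: frontier [R1–R6 13, R2–R7 10, R5–R7 12, R6–R9 11] → take R2–R7 (10); add R2.
Step 6: frontier [R1–R6 13, R5–R7 12, R6–R9 11] → take R6–R9 (11); add R6.
Step 7: frontier [R5–R7 12] → take R5–R7 (12); add R5.
The 5th edge added is R2–R7.

R2-R7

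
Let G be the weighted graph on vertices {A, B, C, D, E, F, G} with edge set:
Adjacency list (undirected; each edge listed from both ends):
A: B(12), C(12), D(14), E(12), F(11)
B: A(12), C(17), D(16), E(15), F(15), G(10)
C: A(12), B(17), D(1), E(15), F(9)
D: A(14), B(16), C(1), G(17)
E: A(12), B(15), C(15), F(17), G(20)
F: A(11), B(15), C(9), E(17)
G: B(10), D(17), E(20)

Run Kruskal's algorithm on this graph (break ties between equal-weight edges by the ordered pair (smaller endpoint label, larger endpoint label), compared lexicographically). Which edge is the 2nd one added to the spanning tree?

C-F

Kruskal's algorithm — process edges by increasing weight (ties by edge label):
C—D (1): add. Components now {A} {B} {C,D} {E} {F} {G}
C—F (9): add. Components now {A} {B} {C,D,F} {E} {G}
B—G (10): add. Components now {A} {B,G} {C,D,F} {E}
A—F (11): add. Components now {A,C,D,F} {B,G} {E}
A—B (12): add. Components now {A,B,C,D,F,G} {E}
A—C (12): skip — A and C already connected.
A—E (12): add. Components now {A,B,C,D,E,F,G}
The 2nd edge added is C—F.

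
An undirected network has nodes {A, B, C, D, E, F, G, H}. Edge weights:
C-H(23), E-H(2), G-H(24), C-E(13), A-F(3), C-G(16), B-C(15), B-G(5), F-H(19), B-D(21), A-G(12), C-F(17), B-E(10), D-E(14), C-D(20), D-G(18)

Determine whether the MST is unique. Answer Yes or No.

Yes

Kruskal's algorithm — process edges by increasing weight (ties by edge label):
E-H (2): add — endpoints in different components.
A-F (3): add — endpoints in different components.
B-G (5): add — endpoints in different components.
B-E (10): add — endpoints in different components.
A-G (12): add — endpoints in different components.
C-E (13): add — endpoints in different components.
D-E (14): add — endpoints in different components.
Every non-tree edge has weight strictly greater than the heaviest edge on the tree path between its endpoints, so the MST is unique.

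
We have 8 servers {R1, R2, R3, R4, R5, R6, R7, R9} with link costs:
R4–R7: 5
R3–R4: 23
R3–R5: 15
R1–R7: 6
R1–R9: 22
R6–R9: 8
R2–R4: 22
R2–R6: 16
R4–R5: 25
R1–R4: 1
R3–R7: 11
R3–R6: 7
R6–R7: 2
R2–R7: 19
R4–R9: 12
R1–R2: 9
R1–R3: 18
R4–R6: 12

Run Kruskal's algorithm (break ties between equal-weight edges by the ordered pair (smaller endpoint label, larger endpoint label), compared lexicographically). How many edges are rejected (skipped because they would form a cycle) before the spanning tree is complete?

Kruskal's algorithm — process edges by increasing weight (ties by edge label):
R1–R4 (1): add — endpoints in different components.
R6–R7 (2): add — endpoints in different components.
R4–R7 (5): add — endpoints in different components.
R1–R7 (6): skip — R1 and R7 already connected.
R3–R6 (7): add — endpoints in different components.
R6–R9 (8): add — endpoints in different components.
R1–R2 (9): add — endpoints in different components.
R3–R7 (11): skip — R3 and R7 already connected.
R4–R6 (12): skip — R6 and R4 already connected.
R4–R9 (12): skip — R4 and R9 already connected.
R3–R5 (15): add — endpoints in different components.
Edges rejected before the tree was complete: 4.

4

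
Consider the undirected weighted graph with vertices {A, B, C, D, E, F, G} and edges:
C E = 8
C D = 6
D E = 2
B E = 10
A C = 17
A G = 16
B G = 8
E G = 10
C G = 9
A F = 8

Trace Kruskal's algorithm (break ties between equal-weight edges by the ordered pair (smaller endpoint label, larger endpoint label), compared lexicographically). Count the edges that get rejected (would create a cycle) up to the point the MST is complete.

Sort edges by weight, then run Kruskal:
D E (2): add. Components now {A} {B} {C} {D,E} {F} {G}
C D (6): add. Components now {A} {B} {C,D,E} {F} {G}
A F (8): add. Components now {A,F} {B} {C,D,E} {G}
B G (8): add. Components now {A,F} {B,G} {C,D,E}
C E (8): skip — C and E already connected.
C G (9): add. Components now {A,F} {B,C,D,E,G}
B E (10): skip — B and E already connected.
E G (10): skip — E and G already connected.
A G (16): add. Components now {A,B,C,D,E,F,G}
Edges rejected before the tree was complete: 3.

3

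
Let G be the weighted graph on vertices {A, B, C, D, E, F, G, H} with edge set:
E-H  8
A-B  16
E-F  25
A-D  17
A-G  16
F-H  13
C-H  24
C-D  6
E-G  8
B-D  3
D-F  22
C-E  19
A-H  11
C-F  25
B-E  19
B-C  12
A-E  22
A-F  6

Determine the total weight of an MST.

58

Kruskal's algorithm — process edges by increasing weight (ties by edge label):
B-D (3): add — endpoints in different components.
A-F (6): add — endpoints in different components.
C-D (6): add — endpoints in different components.
E-G (8): add — endpoints in different components.
E-H (8): add — endpoints in different components.
A-H (11): add — endpoints in different components.
B-C (12): skip — B and C already connected.
F-H (13): skip — F and H already connected.
A-B (16): add — endpoints in different components.
MST edges: B-D, A-F, C-D, E-G, E-H, A-H, A-B; total weight 3+6+6+8+8+11+16 = 58.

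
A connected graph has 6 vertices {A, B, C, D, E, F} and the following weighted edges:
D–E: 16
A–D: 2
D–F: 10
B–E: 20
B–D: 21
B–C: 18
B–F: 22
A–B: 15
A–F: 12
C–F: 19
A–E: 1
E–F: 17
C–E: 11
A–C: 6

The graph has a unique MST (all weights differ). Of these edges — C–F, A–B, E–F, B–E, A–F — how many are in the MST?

1

Kruskal's algorithm — process edges by increasing weight (ties by edge label):
A–E (1): add — endpoints in different components.
A–D (2): add — endpoints in different components.
A–C (6): add — endpoints in different components.
D–F (10): add — endpoints in different components.
C–E (11): skip — C and E already connected.
A–F (12): skip — A and F already connected.
A–B (15): add — endpoints in different components.
MST edge set: {A–E, A–D, A–C, D–F, A–B}.
Of the listed edges, {A–B} are in the MST → 1.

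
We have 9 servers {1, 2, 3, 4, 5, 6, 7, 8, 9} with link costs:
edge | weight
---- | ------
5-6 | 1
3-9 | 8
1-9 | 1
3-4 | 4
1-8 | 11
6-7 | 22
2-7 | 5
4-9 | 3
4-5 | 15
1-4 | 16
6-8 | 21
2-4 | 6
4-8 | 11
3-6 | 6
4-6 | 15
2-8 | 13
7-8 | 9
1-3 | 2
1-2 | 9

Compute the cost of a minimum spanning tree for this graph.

33

Prim, starting at 1.
Step 1: cheapest edge leaving the tree is 1-9 (1); add 9.
Step 2: cheapest edge leaving the tree is 1-3 (2); add 3.
Step 3: cheapest edge leaving the tree is 4-9 (3); add 4.
Step 4: cheapest edge leaving the tree is 2-4 (6); add 2.
Step 5: cheapest edge leaving the tree is 2-7 (5); add 7.
Step 6: cheapest edge leaving the tree is 3-6 (6); add 6.
Step 7: cheapest edge leaving the tree is 5-6 (1); add 5.
Step 8: cheapest edge leaving the tree is 7-8 (9); add 8.
MST edges: 1-9, 1-3, 4-9, 2-4, 2-7, 3-6, 5-6, 7-8; total weight 1+2+3+6+5+6+1+9 = 33.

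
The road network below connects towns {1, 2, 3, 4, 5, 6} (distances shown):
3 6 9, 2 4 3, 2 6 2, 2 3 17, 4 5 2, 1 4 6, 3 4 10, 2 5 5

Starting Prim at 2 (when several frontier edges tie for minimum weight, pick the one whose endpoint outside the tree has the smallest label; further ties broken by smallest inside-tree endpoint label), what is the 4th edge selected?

Grow the tree from 2 using Prim:
Step 1: frontier [2 6 2, 2 4 3, 2 5 5, 2 3 17] → take 2 6 (2); add 6.
Step 2: frontier [2 4 3, 2 5 5, 2 3 17, 3 6 9] → take 2 4 (3); add 4.
Step 3: frontier [2 5 5, 2 3 17, 4 5 2, 1 4 6, 3 4 10, 3 6 9] → take 4 5 (2); add 5.
Step 4: frontier [2 3 17, 1 4 6, 3 4 10, 3 6 9] → take 1 4 (6); add 1.
Step 5: frontier [2 3 17, 3 4 10, 3 6 9] → take 3 6 (9); add 3.
The 4th edge added is 1 4.

1-4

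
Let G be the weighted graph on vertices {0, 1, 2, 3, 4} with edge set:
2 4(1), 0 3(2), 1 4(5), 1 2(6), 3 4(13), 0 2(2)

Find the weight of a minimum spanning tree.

10

Grow the tree from 0 using Prim:
Step 1: cheapest edge leaving the tree is 0 2 (2); add 2.
Step 2: cheapest edge leaving the tree is 2 4 (1); add 4.
Step 3: cheapest edge leaving the tree is 0 3 (2); add 3.
Step 4: cheapest edge leaving the tree is 1 4 (5); add 1.
MST edges: 0 2, 2 4, 0 3, 1 4; total weight 2+1+2+5 = 10.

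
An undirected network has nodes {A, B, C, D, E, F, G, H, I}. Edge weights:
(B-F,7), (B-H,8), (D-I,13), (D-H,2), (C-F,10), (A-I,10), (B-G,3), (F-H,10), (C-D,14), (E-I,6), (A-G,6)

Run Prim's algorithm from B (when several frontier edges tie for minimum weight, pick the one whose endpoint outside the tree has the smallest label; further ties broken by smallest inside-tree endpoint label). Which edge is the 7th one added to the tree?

A-I

Prim, starting at B.
Step 1: cheapest edge leaving the tree is B-G (3); add G.
Step 2: cheapest edge leaving the tree is A-G (6); add A.
Step 3: cheapest edge leaving the tree is B-F (7); add F.
Step 4: cheapest edge leaving the tree is B-H (8); add H.
Step 5: cheapest edge leaving the tree is D-H (2); add D.
Step 6: cheapest edge leaving the tree is C-F (10); add C.
Step 7: cheapest edge leaving the tree is A-I (10); add I.
Step 8: cheapest edge leaving the tree is E-I (6); add E.
The 7th edge added is A-I.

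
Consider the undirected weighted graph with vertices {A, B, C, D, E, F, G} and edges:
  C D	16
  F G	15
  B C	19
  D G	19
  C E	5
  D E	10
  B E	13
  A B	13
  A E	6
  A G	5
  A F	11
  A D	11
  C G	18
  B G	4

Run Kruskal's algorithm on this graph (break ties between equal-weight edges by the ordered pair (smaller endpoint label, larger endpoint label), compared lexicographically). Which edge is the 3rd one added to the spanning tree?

C-E

Sort edges by weight, then run Kruskal:
B G (4): add — endpoints in different components.
A G (5): add — endpoints in different components.
C E (5): add — endpoints in different components.
A E (6): add — endpoints in different components.
D E (10): add — endpoints in different components.
A D (11): skip — A and D already connected.
A F (11): add — endpoints in different components.
The 3rd edge added is C E.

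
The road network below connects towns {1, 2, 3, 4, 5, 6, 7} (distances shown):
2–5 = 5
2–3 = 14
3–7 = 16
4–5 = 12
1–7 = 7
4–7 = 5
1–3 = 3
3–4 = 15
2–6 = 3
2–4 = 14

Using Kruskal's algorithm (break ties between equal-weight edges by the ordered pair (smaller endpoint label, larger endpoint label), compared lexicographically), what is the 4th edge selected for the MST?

4-7

Sort edges by weight, then run Kruskal:
1–3 (3): add — endpoints in different components.
2–6 (3): add — endpoints in different components.
2–5 (5): add — endpoints in different components.
4–7 (5): add — endpoints in different components.
1–7 (7): add — endpoints in different components.
4–5 (12): add — endpoints in different components.
The 4th edge added is 4–7.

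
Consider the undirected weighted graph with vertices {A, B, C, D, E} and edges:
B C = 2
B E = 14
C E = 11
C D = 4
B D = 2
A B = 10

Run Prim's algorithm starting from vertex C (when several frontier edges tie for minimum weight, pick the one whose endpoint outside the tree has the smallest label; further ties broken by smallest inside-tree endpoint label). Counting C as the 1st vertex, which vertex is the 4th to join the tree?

A

Prim's algorithm from C:
Step 1: frontier [B C 2, C D 4, C E 11] → take B C (2); add B.
Step 2: frontier [B D 2, A B 10, B E 14, C D 4, C E 11] → take B D (2); add D.
Step 3: frontier [A B 10, B E 14, C E 11] → take A B (10); add A.
Step 4: frontier [B E 14, C E 11] → take C E (11); add E.
Vertex order: C, B, D, A, E. The 4th vertex is A.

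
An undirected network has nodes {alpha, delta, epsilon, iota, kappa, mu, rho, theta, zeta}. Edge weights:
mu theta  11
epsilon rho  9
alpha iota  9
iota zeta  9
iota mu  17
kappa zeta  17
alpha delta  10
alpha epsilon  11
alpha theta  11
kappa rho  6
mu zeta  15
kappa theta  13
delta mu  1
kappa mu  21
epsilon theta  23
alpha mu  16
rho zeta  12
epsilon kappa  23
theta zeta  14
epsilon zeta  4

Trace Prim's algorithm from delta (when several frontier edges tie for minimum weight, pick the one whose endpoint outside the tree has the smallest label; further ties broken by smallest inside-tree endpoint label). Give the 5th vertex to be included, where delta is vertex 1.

Prim, starting at delta.
Step 1: cheapest edge leaving the tree is delta mu (1); add mu.
Step 2: cheapest edge leaving the tree is alpha delta (10); add alpha.
Step 3: cheapest edge leaving the tree is alpha iota (9); add iota.
Step 4: cheapest edge leaving the tree is iota zeta (9); add zeta.
Step 5: cheapest edge leaving the tree is epsilon zeta (4); add epsilon.
Step 6: cheapest edge leaving the tree is epsilon rho (9); add rho.
Step 7: cheapest edge leaving the tree is kappa rho (6); add kappa.
Step 8: cheapest edge leaving the tree is alpha theta (11); add theta.
Vertex order: delta, mu, alpha, iota, zeta, epsilon, rho, kappa, theta. The 5th vertex is zeta.

zeta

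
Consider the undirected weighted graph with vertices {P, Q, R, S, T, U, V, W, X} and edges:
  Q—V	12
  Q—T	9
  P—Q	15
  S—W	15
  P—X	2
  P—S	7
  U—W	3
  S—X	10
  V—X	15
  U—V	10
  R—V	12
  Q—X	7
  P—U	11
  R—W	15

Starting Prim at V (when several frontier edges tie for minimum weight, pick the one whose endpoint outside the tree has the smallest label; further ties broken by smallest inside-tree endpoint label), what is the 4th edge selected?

P-X

Prim, starting at V.
Step 1: cheapest edge leaving the tree is U—V (10); add U.
Step 2: cheapest edge leaving the tree is U—W (3); add W.
Step 3: cheapest edge leaving the tree is P—U (11); add P.
Step 4: cheapest edge leaving the tree is P—X (2); add X.
Step 5: cheapest edge leaving the tree is Q—X (7); add Q.
Step 6: cheapest edge leaving the tree is P—S (7); add S.
Step 7: cheapest edge leaving the tree is Q—T (9); add T.
Step 8: cheapest edge leaving the tree is R—V (12); add R.
The 4th edge added is P—X.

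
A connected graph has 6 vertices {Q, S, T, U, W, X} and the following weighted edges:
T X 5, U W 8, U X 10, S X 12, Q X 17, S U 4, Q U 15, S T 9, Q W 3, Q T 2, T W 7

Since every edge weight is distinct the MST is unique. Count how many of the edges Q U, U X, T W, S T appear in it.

Sort edges by weight, then run Kruskal:
Q T (2): add — endpoints in different components.
Q W (3): add — endpoints in different components.
S U (4): add — endpoints in different components.
T X (5): add — endpoints in different components.
T W (7): skip — T and W already connected.
U W (8): add — endpoints in different components.
MST edge set: {Q T, Q W, S U, T X, U W}.
Of the listed edges, {} are in the MST → 0.

0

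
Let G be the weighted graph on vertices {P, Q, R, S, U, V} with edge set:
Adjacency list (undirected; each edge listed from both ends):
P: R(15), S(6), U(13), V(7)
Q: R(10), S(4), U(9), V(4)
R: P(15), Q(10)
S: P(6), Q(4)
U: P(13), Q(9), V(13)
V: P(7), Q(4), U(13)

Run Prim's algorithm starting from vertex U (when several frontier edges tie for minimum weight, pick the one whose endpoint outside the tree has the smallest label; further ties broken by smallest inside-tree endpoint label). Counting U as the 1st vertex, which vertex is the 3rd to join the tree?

Grow the tree from U using Prim:
Step 1: cheapest edge leaving the tree is Q U (9); add Q.
Step 2: cheapest edge leaving the tree is Q S (4); add S.
Step 3: cheapest edge leaving the tree is Q V (4); add V.
Step 4: cheapest edge leaving the tree is P S (6); add P.
Step 5: cheapest edge leaving the tree is Q R (10); add R.
Vertex order: U, Q, S, V, P, R. The 3rd vertex is S.

S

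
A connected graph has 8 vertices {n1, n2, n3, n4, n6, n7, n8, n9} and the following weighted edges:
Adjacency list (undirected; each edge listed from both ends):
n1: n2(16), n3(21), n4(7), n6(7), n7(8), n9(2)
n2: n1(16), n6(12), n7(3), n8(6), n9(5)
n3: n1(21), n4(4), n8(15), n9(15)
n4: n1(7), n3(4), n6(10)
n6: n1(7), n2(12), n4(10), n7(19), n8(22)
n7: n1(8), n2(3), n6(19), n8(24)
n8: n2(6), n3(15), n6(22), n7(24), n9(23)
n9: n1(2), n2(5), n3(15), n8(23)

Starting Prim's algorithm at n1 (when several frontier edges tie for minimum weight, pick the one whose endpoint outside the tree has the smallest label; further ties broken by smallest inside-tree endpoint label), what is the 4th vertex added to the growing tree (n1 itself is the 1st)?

n7

Grow the tree from n1 using Prim:
Step 1: cheapest edge leaving the tree is n1-n9 (2); add n9.
Step 2: cheapest edge leaving the tree is n2-n9 (5); add n2.
Step 3: cheapest edge leaving the tree is n2-n7 (3); add n7.
Step 4: cheapest edge leaving the tree is n2-n8 (6); add n8.
Step 5: cheapest edge leaving the tree is n1-n4 (7); add n4.
Step 6: cheapest edge leaving the tree is n3-n4 (4); add n3.
Step 7: cheapest edge leaving the tree is n1-n6 (7); add n6.
Vertex order: n1, n9, n2, n7, n8, n4, n3, n6. The 4th vertex is n7.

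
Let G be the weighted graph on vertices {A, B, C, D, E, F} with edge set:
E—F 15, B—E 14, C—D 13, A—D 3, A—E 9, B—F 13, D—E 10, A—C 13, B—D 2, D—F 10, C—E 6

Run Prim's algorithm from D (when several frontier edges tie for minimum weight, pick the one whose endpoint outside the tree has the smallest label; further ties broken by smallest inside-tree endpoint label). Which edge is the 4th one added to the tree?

C-E

Grow the tree from D using Prim:
Step 1: frontier [B—D 2, A—D 3, D—E 10, D—F 10, C—D 13] → take B—D (2); add B.
Step 2: frontier [B—F 13, B—E 14, A—D 3, D—E 10, D—F 10, C—D 13] → take A—D (3); add A.
Step 3: frontier [A—E 9, A—C 13, B—F 13, B—E 14, D—E 10, D—F 10, C—D 13] → take A—E (9); add E.
Step 4: frontier [A—C 13, B—F 13, D—F 10, C—D 13, C—E 6, E—F 15] → take C—E (6); add C.
Step 5: frontier [B—F 13, D—F 10, E—F 15] → take D—F (10); add F.
The 4th edge added is C—E.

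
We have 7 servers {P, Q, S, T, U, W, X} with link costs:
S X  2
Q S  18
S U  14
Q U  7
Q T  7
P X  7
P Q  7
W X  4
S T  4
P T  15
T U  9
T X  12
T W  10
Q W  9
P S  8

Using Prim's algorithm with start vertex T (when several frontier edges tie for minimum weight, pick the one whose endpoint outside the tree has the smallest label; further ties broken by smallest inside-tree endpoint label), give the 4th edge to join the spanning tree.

Prim, starting at T.
Step 1: cheapest edge leaving the tree is S T (4); add S.
Step 2: cheapest edge leaving the tree is S X (2); add X.
Step 3: cheapest edge leaving the tree is W X (4); add W.
Step 4: cheapest edge leaving the tree is P X (7); add P.
Step 5: cheapest edge leaving the tree is P Q (7); add Q.
Step 6: cheapest edge leaving the tree is Q U (7); add U.
The 4th edge added is P X.

P-X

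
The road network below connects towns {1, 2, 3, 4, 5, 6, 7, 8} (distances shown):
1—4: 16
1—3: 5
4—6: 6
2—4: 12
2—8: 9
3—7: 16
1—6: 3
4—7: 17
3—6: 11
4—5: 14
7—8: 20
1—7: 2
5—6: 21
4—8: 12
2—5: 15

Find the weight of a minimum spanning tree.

51

Prim's algorithm from 5:
Step 1: cheapest edge leaving the tree is 4—5 (14); add 4.
Step 2: cheapest edge leaving the tree is 4—6 (6); add 6.
Step 3: cheapest edge leaving the tree is 1—6 (3); add 1.
Step 4: cheapest edge leaving the tree is 1—7 (2); add 7.
Step 5: cheapest edge leaving the tree is 1—3 (5); add 3.
Step 6: cheapest edge leaving the tree is 2—4 (12); add 2.
Step 7: cheapest edge leaving the tree is 2—8 (9); add 8.
MST edges: 4—5, 4—6, 1—6, 1—7, 1—3, 2—4, 2—8; total weight 14+6+3+2+5+12+9 = 51.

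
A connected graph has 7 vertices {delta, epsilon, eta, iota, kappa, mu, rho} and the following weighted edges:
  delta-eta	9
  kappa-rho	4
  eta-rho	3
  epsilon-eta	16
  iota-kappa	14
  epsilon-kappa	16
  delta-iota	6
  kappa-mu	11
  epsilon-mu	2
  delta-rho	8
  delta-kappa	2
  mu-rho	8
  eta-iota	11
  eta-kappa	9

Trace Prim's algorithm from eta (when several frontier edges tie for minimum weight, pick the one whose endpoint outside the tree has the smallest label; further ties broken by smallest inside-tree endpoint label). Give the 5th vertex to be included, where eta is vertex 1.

iota

Grow the tree from eta using Prim:
Step 1: frontier [eta-rho 3, delta-eta 9, eta-kappa 9, eta-iota 11, epsilon-eta 16] → take eta-rho (3); add rho.
Step 2: frontier [delta-eta 9, eta-kappa 9, eta-iota 11, epsilon-eta 16, kappa-rho 4, delta-rho 8, mu-rho 8] → take kappa-rho (4); add kappa.
Step 3: frontier [delta-eta 9, eta-iota 11, epsilon-eta 16, delta-kappa 2, kappa-mu 11, iota-kappa 14, epsilon-kappa 16, delta-rho 8, mu-rho 8] → take delta-kappa (2); add delta.
Step 4: frontier [delta-iota 6, eta-iota 11, epsilon-eta 16, kappa-mu 11, iota-kappa 14, epsilon-kappa 16, mu-rho 8] → take delta-iota (6); add iota.
Step 5: frontier [epsilon-eta 16, kappa-mu 11, epsilon-kappa 16, mu-rho 8] → take mu-rho (8); add mu.
Step 6: frontier [epsilon-eta 16, epsilon-kappa 16, epsilon-mu 2] → take epsilon-mu (2); add epsilon.
Vertex order: eta, rho, kappa, delta, iota, mu, epsilon. The 5th vertex is iota.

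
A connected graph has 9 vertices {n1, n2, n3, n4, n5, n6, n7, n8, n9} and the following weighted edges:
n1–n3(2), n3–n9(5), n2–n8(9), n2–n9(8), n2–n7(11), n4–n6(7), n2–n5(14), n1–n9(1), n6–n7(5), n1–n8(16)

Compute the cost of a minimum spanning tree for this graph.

57

Prim, starting at n9.
Step 1: cheapest edge leaving the tree is n1–n9 (1); add n1.
Step 2: cheapest edge leaving the tree is n1–n3 (2); add n3.
Step 3: cheapest edge leaving the tree is n2–n9 (8); add n2.
Step 4: cheapest edge leaving the tree is n2–n8 (9); add n8.
Step 5: cheapest edge leaving the tree is n2–n7 (11); add n7.
Step 6: cheapest edge leaving the tree is n6–n7 (5); add n6.
Step 7: cheapest edge leaving the tree is n4–n6 (7); add n4.
Step 8: cheapest edge leaving the tree is n2–n5 (14); add n5.
MST edges: n1–n9, n1–n3, n2–n9, n2–n8, n2–n7, n6–n7, n4–n6, n2–n5; total weight 1+2+8+9+11+5+7+14 = 57.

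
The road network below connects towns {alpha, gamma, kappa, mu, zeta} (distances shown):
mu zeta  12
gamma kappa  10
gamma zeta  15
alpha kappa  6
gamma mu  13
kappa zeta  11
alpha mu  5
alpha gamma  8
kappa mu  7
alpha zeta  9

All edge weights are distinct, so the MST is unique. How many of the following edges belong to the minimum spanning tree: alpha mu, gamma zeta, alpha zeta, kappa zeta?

Kruskal's algorithm — process edges by increasing weight (ties by edge label):
alpha mu (5): add. Components now {alpha,mu} {kappa} {gamma} {zeta}
alpha kappa (6): add. Components now {alpha,kappa,mu} {gamma} {zeta}
kappa mu (7): skip — kappa and mu already connected.
alpha gamma (8): add. Components now {alpha,gamma,kappa,mu} {zeta}
alpha zeta (9): add. Components now {alpha,gamma,kappa,mu,zeta}
MST edge set: {alpha mu, alpha kappa, alpha gamma, alpha zeta}.
Of the listed edges, {alpha mu, alpha zeta} are in the MST → 2.

2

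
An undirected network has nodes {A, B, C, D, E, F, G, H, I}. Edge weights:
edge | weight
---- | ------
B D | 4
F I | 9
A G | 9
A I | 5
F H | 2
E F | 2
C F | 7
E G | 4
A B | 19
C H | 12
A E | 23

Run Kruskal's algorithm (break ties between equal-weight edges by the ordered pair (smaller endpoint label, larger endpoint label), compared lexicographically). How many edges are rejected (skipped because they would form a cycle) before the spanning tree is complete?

Kruskal's algorithm — process edges by increasing weight (ties by edge label):
E F (2): add — endpoints in different components.
F H (2): add — endpoints in different components.
B D (4): add — endpoints in different components.
E G (4): add — endpoints in different components.
A I (5): add — endpoints in different components.
C F (7): add — endpoints in different components.
A G (9): add — endpoints in different components.
F I (9): skip — F and I already connected.
C H (12): skip — C and H already connected.
A B (19): add — endpoints in different components.
Edges rejected before the tree was complete: 2.

2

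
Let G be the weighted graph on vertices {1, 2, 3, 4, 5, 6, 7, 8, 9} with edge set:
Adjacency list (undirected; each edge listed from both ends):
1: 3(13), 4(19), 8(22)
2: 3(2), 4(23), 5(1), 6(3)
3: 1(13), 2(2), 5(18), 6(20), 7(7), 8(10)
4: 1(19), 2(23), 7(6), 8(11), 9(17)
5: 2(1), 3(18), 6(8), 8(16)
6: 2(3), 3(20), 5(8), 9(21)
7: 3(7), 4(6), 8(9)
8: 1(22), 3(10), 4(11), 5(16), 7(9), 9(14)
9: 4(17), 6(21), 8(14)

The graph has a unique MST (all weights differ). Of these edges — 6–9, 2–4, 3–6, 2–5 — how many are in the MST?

1

Sort edges by weight, then run Kruskal:
2–5 (1): add — endpoints in different components.
2–3 (2): add — endpoints in different components.
2–6 (3): add — endpoints in different components.
4–7 (6): add — endpoints in different components.
3–7 (7): add — endpoints in different components.
5–6 (8): skip — 5 and 6 already connected.
7–8 (9): add — endpoints in different components.
3–8 (10): skip — 3 and 8 already connected.
4–8 (11): skip — 4 and 8 already connected.
1–3 (13): add — endpoints in different components.
8–9 (14): add — endpoints in different components.
MST edge set: {2–5, 2–3, 2–6, 4–7, 3–7, 7–8, 1–3, 8–9}.
Of the listed edges, {2–5} are in the MST → 1.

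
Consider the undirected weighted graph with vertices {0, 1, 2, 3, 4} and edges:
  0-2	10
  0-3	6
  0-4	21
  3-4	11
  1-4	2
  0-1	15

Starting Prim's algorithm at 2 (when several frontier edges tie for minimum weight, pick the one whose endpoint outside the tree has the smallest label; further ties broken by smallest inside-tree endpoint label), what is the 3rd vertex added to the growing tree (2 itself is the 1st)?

3

Grow the tree from 2 using Prim:
Step 1: cheapest edge leaving the tree is 0-2 (10); add 0.
Step 2: cheapest edge leaving the tree is 0-3 (6); add 3.
Step 3: cheapest edge leaving the tree is 3-4 (11); add 4.
Step 4: cheapest edge leaving the tree is 1-4 (2); add 1.
Vertex order: 2, 0, 3, 4, 1. The 3rd vertex is 3.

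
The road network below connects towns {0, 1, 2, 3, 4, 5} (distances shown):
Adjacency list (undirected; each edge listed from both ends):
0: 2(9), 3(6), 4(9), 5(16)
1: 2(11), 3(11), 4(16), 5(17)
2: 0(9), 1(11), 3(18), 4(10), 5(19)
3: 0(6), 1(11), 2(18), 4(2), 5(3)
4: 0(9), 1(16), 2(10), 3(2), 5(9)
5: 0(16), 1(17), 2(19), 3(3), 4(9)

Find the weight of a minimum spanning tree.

31

Prim's algorithm from 1:
Step 1: frontier [1–2 11, 1–3 11, 1–4 16, 1–5 17] → take 1–2 (11); add 2.
Step 2: frontier [1–3 11, 1–4 16, 1–5 17, 0–2 9, 2–4 10, 2–3 18, 2–5 19] → take 0–2 (9); add 0.
Step 3: frontier [0–3 6, 0–4 9, 0–5 16, 1–3 11, 1–4 16, 1–5 17, 2–4 10, 2–3 18, 2–5 19] → take 0–3 (6); add 3.
Step 4: frontier [0–4 9, 0–5 16, 1–4 16, 1–5 17, 2–4 10, 2–5 19, 3–4 2, 3–5 3] → take 3–4 (2); add 4.
Step 5: frontier [0–5 16, 1–5 17, 2–5 19, 3–5 3, 4–5 9] → take 3–5 (3); add 5.
MST edges: 1–2, 0–2, 0–3, 3–4, 3–5; total weight 11+9+6+2+3 = 31.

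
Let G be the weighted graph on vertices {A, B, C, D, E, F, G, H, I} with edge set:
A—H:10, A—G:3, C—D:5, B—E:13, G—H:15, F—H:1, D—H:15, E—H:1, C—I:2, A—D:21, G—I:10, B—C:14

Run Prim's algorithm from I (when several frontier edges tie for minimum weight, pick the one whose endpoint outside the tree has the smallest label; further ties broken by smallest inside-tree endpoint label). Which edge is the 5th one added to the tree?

A-H

Grow the tree from I using Prim:
Step 1: cheapest edge leaving the tree is C—I (2); add C.
Step 2: cheapest edge leaving the tree is C—D (5); add D.
Step 3: cheapest edge leaving the tree is G—I (10); add G.
Step 4: cheapest edge leaving the tree is A—G (3); add A.
Step 5: cheapest edge leaving the tree is A—H (10); add H.
Step 6: cheapest edge leaving the tree is E—H (1); add E.
Step 7: cheapest edge leaving the tree is F—H (1); add F.
Step 8: cheapest edge leaving the tree is B—E (13); add B.
The 5th edge added is A—H.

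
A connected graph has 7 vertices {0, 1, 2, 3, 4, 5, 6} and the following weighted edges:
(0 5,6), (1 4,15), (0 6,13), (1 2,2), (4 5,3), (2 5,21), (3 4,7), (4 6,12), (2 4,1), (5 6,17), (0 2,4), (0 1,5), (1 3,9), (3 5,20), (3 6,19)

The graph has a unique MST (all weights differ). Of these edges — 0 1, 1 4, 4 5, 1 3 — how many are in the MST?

Sort edges by weight, then run Kruskal:
2 4 (1): add. Components now {0} {1} {2,4} {3} {5} {6}
1 2 (2): add. Components now {0} {1,2,4} {3} {5} {6}
4 5 (3): add. Components now {0} {1,2,4,5} {3} {6}
0 2 (4): add. Components now {0,1,2,4,5} {3} {6}
0 1 (5): skip — 0 and 1 already connected.
0 5 (6): skip — 0 and 5 already connected.
3 4 (7): add. Components now {0,1,2,3,4,5} {6}
1 3 (9): skip — 1 and 3 already connected.
4 6 (12): add. Components now {0,1,2,3,4,5,6}
MST edge set: {2 4, 1 2, 4 5, 0 2, 3 4, 4 6}.
Of the listed edges, {4 5} are in the MST → 1.

1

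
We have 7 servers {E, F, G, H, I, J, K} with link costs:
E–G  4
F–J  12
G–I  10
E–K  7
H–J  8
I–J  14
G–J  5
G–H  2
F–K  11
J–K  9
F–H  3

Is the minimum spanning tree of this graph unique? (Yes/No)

Yes

Kruskal: consider edges lightest-first.
G–H (2): add — endpoints in different components.
F–H (3): add — endpoints in different components.
E–G (4): add — endpoints in different components.
G–J (5): add — endpoints in different components.
E–K (7): add — endpoints in different components.
H–J (8): skip — H and J already connected.
J–K (9): skip — J and K already connected.
G–I (10): add — endpoints in different components.
Every non-tree edge has weight strictly greater than the heaviest edge on the tree path between its endpoints, so the MST is unique.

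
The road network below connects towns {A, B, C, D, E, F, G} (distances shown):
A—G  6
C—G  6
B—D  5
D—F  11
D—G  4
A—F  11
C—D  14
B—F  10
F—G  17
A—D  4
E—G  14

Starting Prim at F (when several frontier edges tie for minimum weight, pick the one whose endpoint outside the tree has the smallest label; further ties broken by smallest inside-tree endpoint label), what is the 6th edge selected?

E-G

Grow the tree from F using Prim:
Step 1: frontier [B—F 10, A—F 11, D—F 11, F—G 17] → take B—F (10); add B.
Step 2: frontier [B—D 5, A—F 11, D—F 11, F—G 17] → take B—D (5); add D.
Step 3: frontier [A—D 4, D—G 4, C—D 14, A—F 11, F—G 17] → take A—D (4); add A.
Step 4: frontier [A—G 6, D—G 4, C—D 14, F—G 17] → take D—G (4); add G.
Step 5: frontier [C—D 14, C—G 6, E—G 14] → take C—G (6); add C.
Step 6: frontier [E—G 14] → take E—G (14); add E.
The 6th edge added is E—G.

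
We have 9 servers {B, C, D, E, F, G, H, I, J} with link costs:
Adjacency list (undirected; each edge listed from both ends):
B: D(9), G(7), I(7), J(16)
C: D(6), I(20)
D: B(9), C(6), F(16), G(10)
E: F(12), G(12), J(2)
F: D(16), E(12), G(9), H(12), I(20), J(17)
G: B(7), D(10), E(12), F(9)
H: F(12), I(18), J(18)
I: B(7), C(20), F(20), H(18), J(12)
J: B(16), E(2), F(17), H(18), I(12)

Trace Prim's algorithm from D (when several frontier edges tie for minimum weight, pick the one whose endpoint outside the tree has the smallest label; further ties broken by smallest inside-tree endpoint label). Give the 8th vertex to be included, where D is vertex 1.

Prim, starting at D.
Step 1: cheapest edge leaving the tree is C D (6); add C.
Step 2: cheapest edge leaving the tree is B D (9); add B.
Step 3: cheapest edge leaving the tree is B G (7); add G.
Step 4: cheapest edge leaving the tree is B I (7); add I.
Step 5: cheapest edge leaving the tree is F G (9); add F.
Step 6: cheapest edge leaving the tree is E F (12); add E.
Step 7: cheapest edge leaving the tree is E J (2); add J.
Step 8: cheapest edge leaving the tree is F H (12); add H.
Vertex order: D, C, B, G, I, F, E, J, H. The 8th vertex is J.

J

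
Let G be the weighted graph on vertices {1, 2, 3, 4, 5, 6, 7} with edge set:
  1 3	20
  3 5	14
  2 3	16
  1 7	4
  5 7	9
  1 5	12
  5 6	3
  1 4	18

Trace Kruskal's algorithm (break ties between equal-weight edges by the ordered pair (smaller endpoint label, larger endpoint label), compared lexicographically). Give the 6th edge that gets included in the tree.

Sort edges by weight, then run Kruskal:
5 6 (3): add — endpoints in different components.
1 7 (4): add — endpoints in different components.
5 7 (9): add — endpoints in different components.
1 5 (12): skip — 1 and 5 already connected.
3 5 (14): add — endpoints in different components.
2 3 (16): add — endpoints in different components.
1 4 (18): add — endpoints in different components.
The 6th edge added is 1 4.

1-4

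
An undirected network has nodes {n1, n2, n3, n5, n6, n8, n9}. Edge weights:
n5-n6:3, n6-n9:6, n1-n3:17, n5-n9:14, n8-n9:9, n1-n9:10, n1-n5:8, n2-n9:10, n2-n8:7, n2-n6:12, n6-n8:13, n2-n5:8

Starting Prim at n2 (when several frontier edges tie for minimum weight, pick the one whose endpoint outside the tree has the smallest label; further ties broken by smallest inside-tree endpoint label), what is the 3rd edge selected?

Grow the tree from n2 using Prim:
Step 1: frontier [n2-n8 7, n2-n5 8, n2-n9 10, n2-n6 12] → take n2-n8 (7); add n8.
Step 2: frontier [n2-n5 8, n2-n9 10, n2-n6 12, n8-n9 9, n6-n8 13] → take n2-n5 (8); add n5.
Step 3: frontier [n2-n9 10, n2-n6 12, n5-n6 3, n1-n5 8, n5-n9 14, n8-n9 9, n6-n8 13] → take n5-n6 (3); add n6.
Step 4: frontier [n2-n9 10, n1-n5 8, n5-n9 14, n6-n9 6, n8-n9 9] → take n6-n9 (6); add n9.
Step 5: frontier [n1-n5 8, n1-n9 10] → take n1-n5 (8); add n1.
Step 6: frontier [n1-n3 17] → take n1-n3 (17); add n3.
The 3rd edge added is n5-n6.

n5-n6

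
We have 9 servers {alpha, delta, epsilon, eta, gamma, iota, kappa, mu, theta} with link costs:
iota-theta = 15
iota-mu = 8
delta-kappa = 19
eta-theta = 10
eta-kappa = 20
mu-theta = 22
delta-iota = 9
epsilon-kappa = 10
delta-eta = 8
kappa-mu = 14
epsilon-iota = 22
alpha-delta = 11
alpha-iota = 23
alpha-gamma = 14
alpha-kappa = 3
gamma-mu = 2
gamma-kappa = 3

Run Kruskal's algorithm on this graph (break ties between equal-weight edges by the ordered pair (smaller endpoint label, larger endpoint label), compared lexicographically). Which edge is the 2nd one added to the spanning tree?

Sort edges by weight, then run Kruskal:
gamma-mu (2): add — endpoints in different components.
alpha-kappa (3): add — endpoints in different components.
gamma-kappa (3): add — endpoints in different components.
delta-eta (8): add — endpoints in different components.
iota-mu (8): add — endpoints in different components.
delta-iota (9): add — endpoints in different components.
epsilon-kappa (10): add — endpoints in different components.
eta-theta (10): add — endpoints in different components.
The 2nd edge added is alpha-kappa.

alpha-kappa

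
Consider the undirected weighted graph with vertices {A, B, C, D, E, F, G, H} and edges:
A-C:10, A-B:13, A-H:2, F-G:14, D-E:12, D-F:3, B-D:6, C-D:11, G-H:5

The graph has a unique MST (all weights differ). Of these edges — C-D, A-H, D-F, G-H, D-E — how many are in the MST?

Sort edges by weight, then run Kruskal:
A-H (2): add — endpoints in different components.
D-F (3): add — endpoints in different components.
G-H (5): add — endpoints in different components.
B-D (6): add — endpoints in different components.
A-C (10): add — endpoints in different components.
C-D (11): add — endpoints in different components.
D-E (12): add — endpoints in different components.
MST edge set: {A-H, D-F, G-H, B-D, A-C, C-D, D-E}.
Of the listed edges, {C-D, A-H, D-F, G-H, D-E} are in the MST → 5.

5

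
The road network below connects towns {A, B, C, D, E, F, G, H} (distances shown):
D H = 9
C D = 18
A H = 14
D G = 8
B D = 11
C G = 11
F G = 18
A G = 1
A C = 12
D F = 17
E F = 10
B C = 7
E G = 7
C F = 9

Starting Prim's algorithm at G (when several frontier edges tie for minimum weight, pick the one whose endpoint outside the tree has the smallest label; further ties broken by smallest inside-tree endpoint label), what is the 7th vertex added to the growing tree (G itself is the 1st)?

Prim's algorithm from G:
Step 1: cheapest edge leaving the tree is A G (1); add A.
Step 2: cheapest edge leaving the tree is E G (7); add E.
Step 3: cheapest edge leaving the tree is D G (8); add D.
Step 4: cheapest edge leaving the tree is D H (9); add H.
Step 5: cheapest edge leaving the tree is E F (10); add F.
Step 6: cheapest edge leaving the tree is C F (9); add C.
Step 7: cheapest edge leaving the tree is B C (7); add B.
Vertex order: G, A, E, D, H, F, C, B. The 7th vertex is C.

C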